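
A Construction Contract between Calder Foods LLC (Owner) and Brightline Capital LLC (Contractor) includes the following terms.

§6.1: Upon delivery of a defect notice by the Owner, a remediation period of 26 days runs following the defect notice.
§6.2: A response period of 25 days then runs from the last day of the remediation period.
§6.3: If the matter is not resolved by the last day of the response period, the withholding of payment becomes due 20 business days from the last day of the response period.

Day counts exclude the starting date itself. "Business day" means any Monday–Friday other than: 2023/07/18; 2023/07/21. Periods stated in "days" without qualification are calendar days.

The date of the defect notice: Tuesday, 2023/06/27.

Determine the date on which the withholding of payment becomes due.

2023/09/14

The last day of the remediation period: 26 calendar days after 2023/06/27 is 2023/07/23.
The last day of the response period: 2023/07/23 + 25 days = 2023/08/17.
From Thursday, 2023/08/17, 20 business days (Aug 18, Aug 21, Aug 22, Aug 23, …, Sep 12, Sep 13, Sep 14, skipping weekends) brings us to Thursday, 2023/09/14, which is the date on which the withholding of payment becomes due.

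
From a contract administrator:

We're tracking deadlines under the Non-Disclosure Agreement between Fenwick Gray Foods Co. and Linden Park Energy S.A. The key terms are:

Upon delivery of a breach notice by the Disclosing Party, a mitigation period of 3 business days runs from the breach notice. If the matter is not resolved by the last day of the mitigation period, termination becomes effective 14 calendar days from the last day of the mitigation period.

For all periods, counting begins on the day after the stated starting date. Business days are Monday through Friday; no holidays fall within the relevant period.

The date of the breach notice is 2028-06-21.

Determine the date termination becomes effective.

From Wednesday, 2028-06-21, 3 business days (Jun 22, Jun 23, Jun 26, skipping weekends) brings us to Monday, 2028-06-26, which is the last day of the mitigation period.
Adding 14 calendar days to 2028-06-26 gives 2028-07-10, which is the date termination becomes effective.

2028-07-10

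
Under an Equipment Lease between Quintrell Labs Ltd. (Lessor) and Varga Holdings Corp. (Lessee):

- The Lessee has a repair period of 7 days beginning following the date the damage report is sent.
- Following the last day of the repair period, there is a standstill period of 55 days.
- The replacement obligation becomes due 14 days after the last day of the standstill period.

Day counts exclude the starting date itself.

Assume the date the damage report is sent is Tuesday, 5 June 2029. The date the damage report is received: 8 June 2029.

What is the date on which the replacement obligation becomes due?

20 August 2029

The last day of the repair period: 5 June 2029 + 7 days = 12 June 2029.
The last day of the standstill period: 12 June 2029 + 55 days = 6 August 2029.
The date on which the replacement obligation becomes due: 6 August 2029 + 14 days = 20 August 2029.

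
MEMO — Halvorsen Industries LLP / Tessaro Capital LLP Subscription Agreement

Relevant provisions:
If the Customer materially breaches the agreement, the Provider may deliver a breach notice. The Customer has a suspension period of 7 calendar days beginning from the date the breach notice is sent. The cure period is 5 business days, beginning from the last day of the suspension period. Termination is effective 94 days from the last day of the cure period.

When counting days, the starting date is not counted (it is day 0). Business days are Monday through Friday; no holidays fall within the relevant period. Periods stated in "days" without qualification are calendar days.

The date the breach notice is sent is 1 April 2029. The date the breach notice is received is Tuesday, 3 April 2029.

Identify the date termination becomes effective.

The last day of the suspension period: 1 April 2029 + 7 days = 8 April 2029.
From Sunday, 8 April 2029, 5 business days (Apr 9, Apr 10, Apr 11, Apr 12, Apr 13, skipping weekends) brings us to Friday, 13 April 2029, which is the last day of the cure period.
Adding 94 calendar days to 13 April 2029 gives 16 July 2029, which is the date termination becomes effective.

16 July 2029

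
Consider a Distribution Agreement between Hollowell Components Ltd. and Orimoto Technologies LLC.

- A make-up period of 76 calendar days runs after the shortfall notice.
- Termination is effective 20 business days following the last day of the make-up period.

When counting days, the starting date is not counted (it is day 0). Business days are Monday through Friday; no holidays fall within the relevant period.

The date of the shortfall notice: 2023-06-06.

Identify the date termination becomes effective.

Adding 76 calendar days to 2023-06-06 gives 2023-08-21, which is the last day of the make-up period.
The date termination becomes effective: 20 business days after Monday, 2023-08-21, skipping weekends — Aug 22, Aug 23, Aug 24, Aug 25, …, Sep 14, Sep 15, Sep 18 — lands on Monday, 2023-09-18.

2023-09-18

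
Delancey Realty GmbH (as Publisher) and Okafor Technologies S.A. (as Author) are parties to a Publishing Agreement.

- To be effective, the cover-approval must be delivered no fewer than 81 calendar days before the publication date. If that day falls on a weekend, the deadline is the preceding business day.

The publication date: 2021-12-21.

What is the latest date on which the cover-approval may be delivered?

Counting back 81 calendar days from 2021-12-21 gives 2021-10-01. That is a Friday, so no adjustment is needed.

2021-10-01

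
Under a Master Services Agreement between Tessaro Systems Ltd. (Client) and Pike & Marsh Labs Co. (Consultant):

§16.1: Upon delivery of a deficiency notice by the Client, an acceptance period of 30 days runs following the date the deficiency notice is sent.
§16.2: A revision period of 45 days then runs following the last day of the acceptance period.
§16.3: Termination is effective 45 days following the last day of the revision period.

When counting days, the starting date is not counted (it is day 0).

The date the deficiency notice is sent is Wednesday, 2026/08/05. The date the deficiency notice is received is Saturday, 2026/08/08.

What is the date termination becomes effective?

2026/12/03

The last day of the acceptance period: 30 calendar days after 2026/08/05 is 2026/09/04.
The last day of the revision period: 45 calendar days after 2026/09/04 is 2026/10/19.
The date termination becomes effective: 45 calendar days after 2026/10/19 is 2026/12/03.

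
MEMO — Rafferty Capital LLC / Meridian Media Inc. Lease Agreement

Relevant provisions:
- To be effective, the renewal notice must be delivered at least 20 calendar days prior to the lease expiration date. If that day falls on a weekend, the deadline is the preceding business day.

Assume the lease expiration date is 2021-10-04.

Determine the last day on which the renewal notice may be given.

2021-09-14

Counting back 20 calendar days from 2021-10-04 gives 2021-09-14. That is a Tuesday, so no adjustment is needed.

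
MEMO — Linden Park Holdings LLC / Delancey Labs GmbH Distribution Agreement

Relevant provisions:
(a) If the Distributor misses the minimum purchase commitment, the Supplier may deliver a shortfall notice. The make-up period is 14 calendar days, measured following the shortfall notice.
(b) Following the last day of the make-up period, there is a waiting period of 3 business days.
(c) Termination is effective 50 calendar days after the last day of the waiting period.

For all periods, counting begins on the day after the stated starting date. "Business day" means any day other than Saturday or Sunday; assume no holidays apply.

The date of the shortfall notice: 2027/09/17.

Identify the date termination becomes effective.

2027/11/25

The last day of the make-up period: 14 calendar days after 2027/09/17 is 2027/10/01.
The last day of the waiting period: 3 business days after Friday, 2027/10/01, skipping weekends — Oct 4, Oct 5, Oct 6 — lands on Wednesday, 2027/10/06.
Adding 50 calendar days to 2027/10/06 gives 2027/11/25, which is the date termination becomes effective.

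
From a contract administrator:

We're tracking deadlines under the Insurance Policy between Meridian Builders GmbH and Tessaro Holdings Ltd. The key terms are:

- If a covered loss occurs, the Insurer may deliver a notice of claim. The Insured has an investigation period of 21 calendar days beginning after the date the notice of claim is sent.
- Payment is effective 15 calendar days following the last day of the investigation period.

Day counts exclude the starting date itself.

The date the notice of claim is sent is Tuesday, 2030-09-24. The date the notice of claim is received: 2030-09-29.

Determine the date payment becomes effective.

2030-10-30

The last day of the investigation period: 2030-09-24 + 21 days = 2030-10-15.
The date payment becomes effective: 2030-10-15 + 15 days = 2030-10-30.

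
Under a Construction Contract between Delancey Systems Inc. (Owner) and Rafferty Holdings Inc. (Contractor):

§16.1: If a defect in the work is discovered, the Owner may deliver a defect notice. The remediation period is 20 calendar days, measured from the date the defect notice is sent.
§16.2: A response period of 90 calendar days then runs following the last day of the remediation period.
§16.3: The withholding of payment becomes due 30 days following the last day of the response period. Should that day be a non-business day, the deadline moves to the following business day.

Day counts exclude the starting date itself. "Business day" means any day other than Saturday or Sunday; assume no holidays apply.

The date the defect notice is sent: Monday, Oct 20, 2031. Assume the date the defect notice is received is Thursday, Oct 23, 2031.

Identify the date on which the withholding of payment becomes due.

The last day of the remediation period: Oct 20, 2031 + 20 days = Nov 9, 2031.
The last day of the response period: 90 calendar days after Nov 9, 2031 is Feb 7, 2032.
The date on which the withholding of payment becomes due: 30 calendar days after Feb 7, 2032 is Mar 8, 2032. Mar 8, 2032 is a Monday, so no roll-forward applies.

Mar 8, 2032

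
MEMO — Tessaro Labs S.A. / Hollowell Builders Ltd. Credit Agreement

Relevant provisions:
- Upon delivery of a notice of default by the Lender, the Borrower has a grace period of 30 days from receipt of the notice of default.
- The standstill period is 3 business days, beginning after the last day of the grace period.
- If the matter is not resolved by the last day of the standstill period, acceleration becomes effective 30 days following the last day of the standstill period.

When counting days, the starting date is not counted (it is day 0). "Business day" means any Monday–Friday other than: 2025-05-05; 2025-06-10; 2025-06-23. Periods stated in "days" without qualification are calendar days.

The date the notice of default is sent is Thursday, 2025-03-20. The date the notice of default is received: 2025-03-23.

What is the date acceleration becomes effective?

The last day of the grace period: 2025-03-23 + 30 days = 2025-04-22.
From Tuesday, 2025-04-22, 3 business days (Apr 23, Apr 24, Apr 25, skipping weekends) brings us to Friday, 2025-04-25, which is the last day of the standstill period.
The date acceleration becomes effective: 2025-04-25 + 30 days = 2025-05-25.

2025-05-25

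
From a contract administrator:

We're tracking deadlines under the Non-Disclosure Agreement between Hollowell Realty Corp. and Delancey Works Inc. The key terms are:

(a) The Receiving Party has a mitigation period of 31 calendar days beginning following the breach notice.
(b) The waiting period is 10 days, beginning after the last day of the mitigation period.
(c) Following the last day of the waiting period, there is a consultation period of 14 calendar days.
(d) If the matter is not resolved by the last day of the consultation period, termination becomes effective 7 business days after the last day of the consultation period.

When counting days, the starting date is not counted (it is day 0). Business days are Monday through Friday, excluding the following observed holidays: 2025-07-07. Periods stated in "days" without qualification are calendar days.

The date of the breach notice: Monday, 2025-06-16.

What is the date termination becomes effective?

The last day of the mitigation period: 31 calendar days after 2025-06-16 is 2025-07-17.
The last day of the waiting period: 10 calendar days after 2025-07-17 is 2025-07-27.
The last day of the consultation period: 14 calendar days after 2025-07-27 is 2025-08-10.
From Sunday, 2025-08-10, 7 business days (Aug 11, Aug 12, Aug 13, Aug 14, Aug 15, Aug 18, Aug 19, skipping weekends) brings us to Tuesday, 2025-08-19, which is the date termination becomes effective.

2025-08-19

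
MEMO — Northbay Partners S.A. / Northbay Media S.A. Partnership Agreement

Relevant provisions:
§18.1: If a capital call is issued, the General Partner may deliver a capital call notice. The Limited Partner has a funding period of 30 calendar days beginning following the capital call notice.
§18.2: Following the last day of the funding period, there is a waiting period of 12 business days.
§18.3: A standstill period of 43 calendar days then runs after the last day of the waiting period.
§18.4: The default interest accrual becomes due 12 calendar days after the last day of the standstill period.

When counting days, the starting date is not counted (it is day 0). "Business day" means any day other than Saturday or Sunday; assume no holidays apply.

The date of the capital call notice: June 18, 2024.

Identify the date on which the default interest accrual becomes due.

September 29, 2024

The last day of the funding period: June 18, 2024 + 30 days = July 18, 2024.
The last day of the waiting period: 12 business days after Thursday, July 18, 2024, skipping weekends — Jul 19, Jul 22, Jul 23, Jul 24, …, Aug 1, Aug 2, Aug 5 — lands on Monday, August 5, 2024.
The last day of the standstill period: 43 calendar days after August 5, 2024 is September 17, 2024.
Adding 12 calendar days to September 17, 2024 gives September 29, 2024, which is the date on which the default interest accrual becomes due.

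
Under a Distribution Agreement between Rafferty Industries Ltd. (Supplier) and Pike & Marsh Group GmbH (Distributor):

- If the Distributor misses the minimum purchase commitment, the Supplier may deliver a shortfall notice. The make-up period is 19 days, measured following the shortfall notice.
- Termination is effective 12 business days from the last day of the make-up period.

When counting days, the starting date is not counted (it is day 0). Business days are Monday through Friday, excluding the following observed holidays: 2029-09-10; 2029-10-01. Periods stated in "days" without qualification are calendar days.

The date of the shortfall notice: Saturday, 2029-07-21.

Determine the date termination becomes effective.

Adding 19 calendar days to 2029-07-21 gives 2029-08-09, which is the last day of the make-up period.
From Thursday, 2029-08-09, 12 business days (Aug 10, Aug 13, Aug 14, Aug 15, …, Aug 23, Aug 24, Aug 27, skipping weekends) brings us to Monday, 2029-08-27, which is the date termination becomes effective.

2029-08-27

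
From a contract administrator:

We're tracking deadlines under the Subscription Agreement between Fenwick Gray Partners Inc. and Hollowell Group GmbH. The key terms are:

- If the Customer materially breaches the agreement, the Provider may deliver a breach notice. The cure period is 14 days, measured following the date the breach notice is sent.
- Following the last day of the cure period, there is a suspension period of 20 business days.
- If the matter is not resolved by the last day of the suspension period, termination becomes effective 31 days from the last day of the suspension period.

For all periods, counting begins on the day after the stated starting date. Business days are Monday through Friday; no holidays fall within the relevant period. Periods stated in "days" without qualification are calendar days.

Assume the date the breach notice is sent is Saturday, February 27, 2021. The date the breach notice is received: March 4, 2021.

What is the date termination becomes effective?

Adding 14 calendar days to February 27, 2021 gives March 13, 2021, which is the last day of the cure period.
The last day of the suspension period: 20 business days after Saturday, March 13, 2021, skipping weekends — Mar 15, Mar 16, Mar 17, Mar 18, …, Apr 7, Apr 8, Apr 9 — lands on Friday, April 9, 2021.
Adding 31 calendar days to April 9, 2021 gives May 10, 2021, which is the date termination becomes effective.

May 10, 2021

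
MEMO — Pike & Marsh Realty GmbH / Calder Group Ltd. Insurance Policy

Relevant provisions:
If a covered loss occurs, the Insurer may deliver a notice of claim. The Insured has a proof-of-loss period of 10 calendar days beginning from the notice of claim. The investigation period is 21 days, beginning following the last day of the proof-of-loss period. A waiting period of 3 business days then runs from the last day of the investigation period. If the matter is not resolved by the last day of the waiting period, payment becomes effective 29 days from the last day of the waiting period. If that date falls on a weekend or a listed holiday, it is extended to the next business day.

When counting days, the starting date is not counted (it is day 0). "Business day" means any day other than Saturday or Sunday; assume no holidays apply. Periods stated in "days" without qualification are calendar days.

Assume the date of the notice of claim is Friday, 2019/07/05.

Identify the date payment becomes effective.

2019/09/06

The last day of the proof-of-loss period: 2019/07/05 + 10 days = 2019/07/15.
Adding 21 calendar days to 2019/07/15 gives 2019/08/05, which is the last day of the investigation period.
The last day of the waiting period: 3 business days after Monday, 2019/08/05, skipping weekends — Aug 6, Aug 7, Aug 8 — lands on Thursday, 2019/08/08.
The date payment becomes effective: 29 calendar days after 2019/08/08 is 2019/09/06. 2019/09/06 is a Friday, so no roll-forward applies.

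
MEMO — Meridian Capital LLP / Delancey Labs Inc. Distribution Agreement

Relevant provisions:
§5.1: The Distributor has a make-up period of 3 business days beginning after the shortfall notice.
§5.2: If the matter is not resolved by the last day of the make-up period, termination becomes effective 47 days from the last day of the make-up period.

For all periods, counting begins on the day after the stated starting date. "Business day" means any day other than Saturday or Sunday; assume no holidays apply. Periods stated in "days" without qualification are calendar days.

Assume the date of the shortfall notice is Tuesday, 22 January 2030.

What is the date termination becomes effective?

The last day of the make-up period: 3 business days after Tuesday, 22 January 2030, skipping weekends — Jan 23, Jan 24, Jan 25 — lands on Friday, 25 January 2030.
Adding 47 calendar days to 25 January 2030 gives 13 March 2030, which is the date termination becomes effective.

13 March 2030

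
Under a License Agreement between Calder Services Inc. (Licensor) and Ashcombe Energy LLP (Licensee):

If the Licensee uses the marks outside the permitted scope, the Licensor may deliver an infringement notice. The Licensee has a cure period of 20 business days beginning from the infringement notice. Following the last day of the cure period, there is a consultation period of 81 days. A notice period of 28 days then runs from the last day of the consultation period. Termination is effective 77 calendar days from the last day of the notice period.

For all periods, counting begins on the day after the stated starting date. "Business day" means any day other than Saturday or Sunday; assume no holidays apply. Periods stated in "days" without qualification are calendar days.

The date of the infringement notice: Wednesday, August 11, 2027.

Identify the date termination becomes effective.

From Wednesday, August 11, 2027, 20 business days (Aug 12, Aug 13, Aug 16, Aug 17, …, Sep 6, Sep 7, Sep 8, skipping weekends) brings us to Wednesday, September 8, 2027, which is the last day of the cure period.
The last day of the consultation period: 81 calendar days after September 8, 2027 is November 28, 2027.
The last day of the notice period: November 28, 2027 + 28 days = December 26, 2027.
The date termination becomes effective: 77 calendar days after December 26, 2027 is March 12, 2028.

March 12, 2028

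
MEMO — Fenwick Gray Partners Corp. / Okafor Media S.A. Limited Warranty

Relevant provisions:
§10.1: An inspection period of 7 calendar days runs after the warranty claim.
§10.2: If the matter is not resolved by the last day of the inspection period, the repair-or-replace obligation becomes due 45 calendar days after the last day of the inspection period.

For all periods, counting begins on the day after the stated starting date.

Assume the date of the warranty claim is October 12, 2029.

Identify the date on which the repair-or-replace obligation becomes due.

December 3, 2029

The last day of the inspection period: 7 calendar days after October 12, 2029 is October 19, 2029.
Adding 45 calendar days to October 19, 2029 gives December 3, 2029, which is the date on which the repair-or-replace obligation becomes due.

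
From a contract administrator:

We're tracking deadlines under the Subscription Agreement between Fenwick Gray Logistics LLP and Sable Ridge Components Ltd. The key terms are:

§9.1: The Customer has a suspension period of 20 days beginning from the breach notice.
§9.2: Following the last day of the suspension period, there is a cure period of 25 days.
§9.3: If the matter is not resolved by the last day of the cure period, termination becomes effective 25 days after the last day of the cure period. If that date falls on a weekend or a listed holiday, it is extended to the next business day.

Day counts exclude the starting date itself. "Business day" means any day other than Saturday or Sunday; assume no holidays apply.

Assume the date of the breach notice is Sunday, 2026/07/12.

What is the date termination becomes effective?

2026/09/21

The last day of the suspension period: 20 calendar days after 2026/07/12 is 2026/08/01.
Adding 25 calendar days to 2026/08/01 gives 2026/08/26, which is the last day of the cure period.
Adding 25 calendar days to 2026/08/26 gives 2026/09/20, which is the date termination becomes effective. That falls on a Sunday, so it rolls to the next business day, Monday, 2026/09/21.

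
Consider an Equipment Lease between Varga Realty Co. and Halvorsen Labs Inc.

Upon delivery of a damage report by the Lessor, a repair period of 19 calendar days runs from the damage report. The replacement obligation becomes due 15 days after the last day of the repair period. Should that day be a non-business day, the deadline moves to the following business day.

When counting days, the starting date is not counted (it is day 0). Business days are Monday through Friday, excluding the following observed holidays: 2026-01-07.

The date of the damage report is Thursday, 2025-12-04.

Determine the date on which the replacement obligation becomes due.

2026-01-08

The last day of the repair period: 2025-12-04 + 19 days = 2025-12-23.
Adding 15 calendar days to 2025-12-23 gives 2026-01-07, which is the date on which the replacement obligation becomes due. That falls on Wednesday, a listed holiday, so it rolls to the next business day, Thursday, 2026-01-08.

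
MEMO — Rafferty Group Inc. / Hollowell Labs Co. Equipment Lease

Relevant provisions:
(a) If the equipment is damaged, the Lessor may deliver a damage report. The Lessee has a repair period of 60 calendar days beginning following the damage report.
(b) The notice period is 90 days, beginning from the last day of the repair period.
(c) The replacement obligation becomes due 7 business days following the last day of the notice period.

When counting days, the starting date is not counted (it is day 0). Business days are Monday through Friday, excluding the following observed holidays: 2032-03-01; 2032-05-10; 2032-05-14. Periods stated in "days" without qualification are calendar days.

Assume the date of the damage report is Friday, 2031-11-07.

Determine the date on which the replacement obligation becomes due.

The last day of the repair period: 60 calendar days after 2031-11-07 is 2032-01-06.
The last day of the notice period: 90 calendar days after 2032-01-06 is 2032-04-05.
The date on which the replacement obligation becomes due: counting 7 business days from Monday, 2032-04-05 (Apr 6, Apr 7, Apr 8, Apr 9, Apr 12, Apr 13, Apr 14, skipping weekends) reaches Wednesday, 2032-04-14.

2032-04-14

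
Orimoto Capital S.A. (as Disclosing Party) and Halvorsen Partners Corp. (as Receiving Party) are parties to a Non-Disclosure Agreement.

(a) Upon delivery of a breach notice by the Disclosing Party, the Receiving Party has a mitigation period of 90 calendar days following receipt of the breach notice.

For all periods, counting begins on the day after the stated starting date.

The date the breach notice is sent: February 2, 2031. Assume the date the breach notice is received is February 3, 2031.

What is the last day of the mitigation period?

The last day of the mitigation period: 90 calendar days after February 3, 2031 is May 4, 2031.

May 4, 2031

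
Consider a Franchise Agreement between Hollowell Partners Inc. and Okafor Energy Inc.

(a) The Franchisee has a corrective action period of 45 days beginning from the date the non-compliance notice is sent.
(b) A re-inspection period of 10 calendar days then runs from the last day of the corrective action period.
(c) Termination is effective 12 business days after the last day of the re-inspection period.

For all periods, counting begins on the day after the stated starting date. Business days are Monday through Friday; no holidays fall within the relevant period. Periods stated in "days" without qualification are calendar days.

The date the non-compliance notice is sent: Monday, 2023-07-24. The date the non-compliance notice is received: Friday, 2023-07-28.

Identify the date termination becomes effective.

2023-10-03

Adding 45 calendar days to 2023-07-24 gives 2023-09-07, which is the last day of the corrective action period.
Adding 10 calendar days to 2023-09-07 gives 2023-09-17, which is the last day of the re-inspection period.
The date termination becomes effective: counting 12 business days from Sunday, 2023-09-17 (Sep 18, Sep 19, Sep 20, Sep 21, …, Sep 29, Oct 2, Oct 3, skipping weekends) reaches Tuesday, 2023-10-03.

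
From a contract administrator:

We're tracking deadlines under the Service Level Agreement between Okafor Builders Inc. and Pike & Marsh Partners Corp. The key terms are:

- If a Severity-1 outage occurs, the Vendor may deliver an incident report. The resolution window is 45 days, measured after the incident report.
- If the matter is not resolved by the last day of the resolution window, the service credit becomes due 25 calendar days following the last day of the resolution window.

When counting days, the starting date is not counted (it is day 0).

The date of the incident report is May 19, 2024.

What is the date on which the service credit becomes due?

July 28, 2024

Adding 45 calendar days to May 19, 2024 gives July 3, 2024, which is the last day of the resolution window.
The date on which the service credit becomes due: 25 calendar days after July 3, 2024 is July 28, 2024.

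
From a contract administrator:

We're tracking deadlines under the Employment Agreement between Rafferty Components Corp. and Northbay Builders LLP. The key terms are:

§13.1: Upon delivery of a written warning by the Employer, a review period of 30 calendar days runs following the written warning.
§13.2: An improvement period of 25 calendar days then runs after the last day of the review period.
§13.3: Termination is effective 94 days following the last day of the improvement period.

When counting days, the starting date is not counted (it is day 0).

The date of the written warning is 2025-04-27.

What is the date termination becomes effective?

The last day of the review period: 30 calendar days after 2025-04-27 is 2025-05-27.
Adding 25 calendar days to 2025-05-27 gives 2025-06-21, which is the last day of the improvement period.
Adding 94 calendar days to 2025-06-21 gives 2025-09-23, which is the date termination becomes effective.

2025-09-23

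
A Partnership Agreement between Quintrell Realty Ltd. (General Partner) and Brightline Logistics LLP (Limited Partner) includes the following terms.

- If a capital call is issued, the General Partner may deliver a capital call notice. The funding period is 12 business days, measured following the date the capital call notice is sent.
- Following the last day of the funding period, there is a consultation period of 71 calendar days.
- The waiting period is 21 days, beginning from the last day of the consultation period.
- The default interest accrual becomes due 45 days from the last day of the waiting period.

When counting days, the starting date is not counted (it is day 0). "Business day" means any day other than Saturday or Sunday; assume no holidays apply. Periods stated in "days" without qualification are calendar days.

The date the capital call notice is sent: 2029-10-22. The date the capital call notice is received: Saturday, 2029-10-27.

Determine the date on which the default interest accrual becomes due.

2030-03-24

The last day of the funding period: counting 12 business days from Monday, 2029-10-22 (Oct 23, Oct 24, Oct 25, Oct 26, …, Nov 5, Nov 6, Nov 7, skipping weekends) reaches Wednesday, 2029-11-07.
Adding 71 calendar days to 2029-11-07 gives 2030-01-17, which is the last day of the consultation period.
The last day of the waiting period: 2030-01-17 + 21 days = 2030-02-07.
Adding 45 calendar days to 2030-02-07 gives 2030-03-24, which is the date on which the default interest accrual becomes due.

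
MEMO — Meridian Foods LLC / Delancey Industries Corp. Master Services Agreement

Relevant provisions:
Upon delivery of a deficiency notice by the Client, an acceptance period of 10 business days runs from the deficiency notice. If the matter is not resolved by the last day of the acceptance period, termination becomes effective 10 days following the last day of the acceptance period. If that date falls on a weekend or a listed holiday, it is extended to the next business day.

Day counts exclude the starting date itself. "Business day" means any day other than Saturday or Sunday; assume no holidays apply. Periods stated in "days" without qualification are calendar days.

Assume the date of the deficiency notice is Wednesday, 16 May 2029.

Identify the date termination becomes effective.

11 June 2029

From Wednesday, 16 May 2029, 10 business days (May 17, May 18, May 21, May 22, May 23, May 24, May 25, May 28, May 29, May 30, skipping weekends) brings us to Wednesday, 30 May 2029, which is the last day of the acceptance period.
Adding 10 calendar days to 30 May 2029 gives 9 June 2029, which is the date termination becomes effective. That falls on a Saturday, so it rolls to the next business day, Monday, 11 June 2029.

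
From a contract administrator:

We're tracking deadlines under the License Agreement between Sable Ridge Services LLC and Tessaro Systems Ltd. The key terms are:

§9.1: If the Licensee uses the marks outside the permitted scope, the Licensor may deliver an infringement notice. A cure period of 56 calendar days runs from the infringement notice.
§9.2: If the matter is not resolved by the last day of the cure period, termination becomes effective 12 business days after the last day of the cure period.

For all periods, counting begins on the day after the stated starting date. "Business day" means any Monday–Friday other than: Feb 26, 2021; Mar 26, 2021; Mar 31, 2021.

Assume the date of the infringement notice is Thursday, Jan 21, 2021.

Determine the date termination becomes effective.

Apr 7, 2021

The last day of the cure period: 56 calendar days after Jan 21, 2021 is Mar 18, 2021.
The date termination becomes effective: counting 12 business days from Thursday, Mar 18, 2021 (Mar 19, Mar 22, Mar 23, Mar 24, …, Apr 5, Apr 6, Apr 7, skipping weekends and the listed holidays on Mar 26, Mar 31) reaches Wednesday, Apr 7, 2021.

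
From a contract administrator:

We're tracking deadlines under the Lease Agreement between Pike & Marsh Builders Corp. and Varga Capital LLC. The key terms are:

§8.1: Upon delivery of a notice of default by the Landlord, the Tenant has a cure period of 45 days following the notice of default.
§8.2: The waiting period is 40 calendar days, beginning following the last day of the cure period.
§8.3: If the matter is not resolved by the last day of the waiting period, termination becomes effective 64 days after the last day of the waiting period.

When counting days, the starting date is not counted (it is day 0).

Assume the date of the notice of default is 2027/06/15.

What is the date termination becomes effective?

2027/11/11

The last day of the cure period: 2027/06/15 + 45 days = 2027/07/30.
The last day of the waiting period: 40 calendar days after 2027/07/30 is 2027/09/08.
The date termination becomes effective: 2027/09/08 + 64 days = 2027/11/11.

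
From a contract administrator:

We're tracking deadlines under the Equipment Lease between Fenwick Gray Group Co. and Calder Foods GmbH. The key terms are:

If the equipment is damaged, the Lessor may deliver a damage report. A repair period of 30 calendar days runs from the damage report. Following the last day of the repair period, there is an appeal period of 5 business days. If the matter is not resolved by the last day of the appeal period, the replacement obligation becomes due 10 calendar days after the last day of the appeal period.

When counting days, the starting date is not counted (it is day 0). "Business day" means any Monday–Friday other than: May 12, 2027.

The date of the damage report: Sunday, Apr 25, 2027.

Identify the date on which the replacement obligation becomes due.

Jun 11, 2027

The last day of the repair period: Apr 25, 2027 + 30 days = May 25, 2027.
The last day of the appeal period: 5 business days after Tuesday, May 25, 2027, skipping weekends — May 26, May 27, May 28, May 31, Jun 1 — lands on Tuesday, Jun 1, 2027.
Adding 10 calendar days to Jun 1, 2027 gives Jun 11, 2027, which is the date on which the replacement obligation becomes due.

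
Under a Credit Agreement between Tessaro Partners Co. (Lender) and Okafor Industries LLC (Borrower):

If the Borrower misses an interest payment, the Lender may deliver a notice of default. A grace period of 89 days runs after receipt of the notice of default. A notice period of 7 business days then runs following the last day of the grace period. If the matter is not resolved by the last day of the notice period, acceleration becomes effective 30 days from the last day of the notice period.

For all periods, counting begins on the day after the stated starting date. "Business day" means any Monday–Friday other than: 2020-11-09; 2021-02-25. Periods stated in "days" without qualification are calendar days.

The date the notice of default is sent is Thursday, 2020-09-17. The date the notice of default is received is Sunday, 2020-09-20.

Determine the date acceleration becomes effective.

The last day of the grace period: 89 calendar days after 2020-09-20 is 2020-12-18.
The last day of the notice period: counting 7 business days from Friday, 2020-12-18 (Dec 21, Dec 22, Dec 23, Dec 24, Dec 25, Dec 28, Dec 29, skipping weekends) reaches Tuesday, 2020-12-29.
The date acceleration becomes effective: 2020-12-29 + 30 days = 2021-01-28.

2021-01-28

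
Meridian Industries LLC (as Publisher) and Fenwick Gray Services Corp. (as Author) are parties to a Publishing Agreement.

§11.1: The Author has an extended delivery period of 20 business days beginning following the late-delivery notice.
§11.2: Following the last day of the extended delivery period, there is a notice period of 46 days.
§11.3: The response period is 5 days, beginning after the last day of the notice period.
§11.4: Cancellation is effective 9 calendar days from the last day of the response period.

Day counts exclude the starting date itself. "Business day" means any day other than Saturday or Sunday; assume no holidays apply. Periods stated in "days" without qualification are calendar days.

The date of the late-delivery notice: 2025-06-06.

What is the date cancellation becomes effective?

The last day of the extended delivery period: 20 business days after Friday, 2025-06-06, skipping weekends — Jun 9, Jun 10, Jun 11, Jun 12, …, Jul 2, Jul 3, Jul 4 — lands on Friday, 2025-07-04.
The last day of the notice period: 46 calendar days after 2025-07-04 is 2025-08-19.
Adding 5 calendar days to 2025-08-19 gives 2025-08-24, which is the last day of the response period.
The date cancellation becomes effective: 2025-08-24 + 9 days = 2025-09-02.

2025-09-02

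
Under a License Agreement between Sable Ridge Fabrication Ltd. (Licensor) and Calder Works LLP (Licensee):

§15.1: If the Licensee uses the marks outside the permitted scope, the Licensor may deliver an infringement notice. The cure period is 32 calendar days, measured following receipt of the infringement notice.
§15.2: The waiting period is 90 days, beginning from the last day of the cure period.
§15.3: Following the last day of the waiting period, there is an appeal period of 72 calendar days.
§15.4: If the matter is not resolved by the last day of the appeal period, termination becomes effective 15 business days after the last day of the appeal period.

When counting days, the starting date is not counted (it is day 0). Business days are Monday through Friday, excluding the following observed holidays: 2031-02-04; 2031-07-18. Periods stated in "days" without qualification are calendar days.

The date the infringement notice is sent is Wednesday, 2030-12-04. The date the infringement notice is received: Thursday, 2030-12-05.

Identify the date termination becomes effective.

Adding 32 calendar days to 2030-12-05 gives 2031-01-06, which is the last day of the cure period.
The last day of the waiting period: 2031-01-06 + 90 days = 2031-04-06.
The last day of the appeal period: 72 calendar days after 2031-04-06 is 2031-06-17.
The date termination becomes effective: 15 business days after Tuesday, 2031-06-17, skipping weekends — Jun 18, Jun 19, Jun 20, Jun 23, …, Jul 4, Jul 7, Jul 8 — lands on Tuesday, 2031-07-08.

2031-07-08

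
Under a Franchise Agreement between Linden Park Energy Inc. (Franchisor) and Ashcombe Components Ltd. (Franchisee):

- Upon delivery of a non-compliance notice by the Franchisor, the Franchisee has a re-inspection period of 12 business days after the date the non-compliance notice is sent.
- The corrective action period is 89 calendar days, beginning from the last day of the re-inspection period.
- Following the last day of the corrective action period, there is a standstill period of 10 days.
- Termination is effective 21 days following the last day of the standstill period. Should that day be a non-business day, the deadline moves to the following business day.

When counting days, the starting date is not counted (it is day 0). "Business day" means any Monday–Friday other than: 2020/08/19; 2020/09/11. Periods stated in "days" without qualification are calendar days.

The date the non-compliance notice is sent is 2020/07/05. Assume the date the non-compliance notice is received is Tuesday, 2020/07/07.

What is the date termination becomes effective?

The last day of the re-inspection period: counting 12 business days from Sunday, 2020/07/05 (Jul 6, Jul 7, Jul 8, Jul 9, …, Jul 17, Jul 20, Jul 21, skipping weekends) reaches Tuesday, 2020/07/21.
Adding 89 calendar days to 2020/07/21 gives 2020/10/18, which is the last day of the corrective action period.
Adding 10 calendar days to 2020/10/18 gives 2020/10/28, which is the last day of the standstill period.
The date termination becomes effective: 21 calendar days after 2020/10/28 is 2020/11/18. 2020/11/18 is a Wednesday and is not a listed holiday, so no roll-forward applies.

2020/11/18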